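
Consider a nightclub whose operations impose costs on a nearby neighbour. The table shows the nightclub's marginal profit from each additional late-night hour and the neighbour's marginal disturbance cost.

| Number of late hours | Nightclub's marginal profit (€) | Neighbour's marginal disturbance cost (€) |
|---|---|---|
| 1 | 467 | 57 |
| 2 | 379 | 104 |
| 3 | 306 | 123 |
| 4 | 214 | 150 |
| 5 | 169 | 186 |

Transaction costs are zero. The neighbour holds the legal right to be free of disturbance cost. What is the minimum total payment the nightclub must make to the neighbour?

€434

Efficient level: marginal profit ≥ marginal disturbance cost through level 4, so k* = 4.
With the neighbour holding the right, the nightclub must at least compensate total damage at k*: 57 + 104 + 123 + 150 = 434.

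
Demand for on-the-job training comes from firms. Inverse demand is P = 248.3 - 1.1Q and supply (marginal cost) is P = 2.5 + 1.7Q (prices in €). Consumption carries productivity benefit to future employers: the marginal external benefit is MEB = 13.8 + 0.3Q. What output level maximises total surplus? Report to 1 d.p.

Q* = 103.8

Social marginal benefit = demand + MEB = 262.1 - 0.8Q.
Set SMB = MC: 262.1 - 0.8Q = 2.5 + 1.7Q → Q* = 103.8400.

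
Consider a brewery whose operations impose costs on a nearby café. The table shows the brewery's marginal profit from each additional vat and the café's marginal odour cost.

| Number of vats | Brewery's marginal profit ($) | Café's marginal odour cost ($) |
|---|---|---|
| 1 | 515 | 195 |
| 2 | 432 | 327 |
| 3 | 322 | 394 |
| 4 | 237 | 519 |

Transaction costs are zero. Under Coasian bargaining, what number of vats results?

2

Bargaining reaches the level where marginal profit last exceeds marginal odour cost.
That holds through level 2 (432 ≥ 327) but not at 3 (322 < 394).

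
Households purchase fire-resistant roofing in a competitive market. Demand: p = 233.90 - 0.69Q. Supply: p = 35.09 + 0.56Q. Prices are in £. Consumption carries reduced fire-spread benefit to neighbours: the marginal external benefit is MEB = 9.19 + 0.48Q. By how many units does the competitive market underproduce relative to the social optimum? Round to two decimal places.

Market equilibrium (private): 35.09 + 0.56Q = 233.90 - 0.69Q → Q_m = 159.0480.
Social marginal benefit = demand + MEB = 243.09 - 0.21Q.
Set SMB = MC: 243.09 - 0.21Q = 35.09 + 0.56Q → Q* = 270.1299.
Gap = |159.0480 − 270.1299| = 111.0819.

111.08 units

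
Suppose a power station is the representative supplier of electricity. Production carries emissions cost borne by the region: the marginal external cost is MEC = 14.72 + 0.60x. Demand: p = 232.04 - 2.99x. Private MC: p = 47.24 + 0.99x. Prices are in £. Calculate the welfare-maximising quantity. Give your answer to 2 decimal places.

x* = 37.14

Social marginal cost = private MC + MEC = 61.96 + 1.59x.
Set SMC = demand: 61.96 + 1.59x = 232.04 - 2.99x → x* = 37.1354.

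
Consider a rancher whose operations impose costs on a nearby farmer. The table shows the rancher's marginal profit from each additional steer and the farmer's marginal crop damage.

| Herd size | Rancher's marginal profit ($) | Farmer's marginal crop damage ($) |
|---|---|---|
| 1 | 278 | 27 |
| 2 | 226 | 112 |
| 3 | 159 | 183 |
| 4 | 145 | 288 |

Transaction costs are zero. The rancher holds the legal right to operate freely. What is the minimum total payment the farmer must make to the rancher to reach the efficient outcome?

$304

Left alone the rancher would choose level 4 (marginal profit stays positive).
Efficient level: k* = 2 (marginal profit ≥ marginal crop damage through 2).
The farmer must at least cover the rancher's forgone profit from cutting 4→2: 159 + 145 = 304.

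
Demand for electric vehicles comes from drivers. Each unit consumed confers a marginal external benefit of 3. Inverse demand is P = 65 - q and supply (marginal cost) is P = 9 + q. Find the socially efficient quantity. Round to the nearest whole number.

q* = 30

Social marginal benefit = demand + MEB = 68 - q.
Set SMB = MC: 68 - q = 9 + q → q* = 29.5000.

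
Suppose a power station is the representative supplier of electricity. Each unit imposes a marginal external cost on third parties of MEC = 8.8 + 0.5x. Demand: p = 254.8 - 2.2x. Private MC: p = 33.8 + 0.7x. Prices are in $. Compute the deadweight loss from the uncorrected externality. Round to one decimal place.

DWL = $323.5

Market equilibrium (private): 33.8 + 0.7x = 254.8 - 2.2x → x_m = 76.2069.
Social marginal cost = private MC + MEC = 42.6 + 1.2x.
Set SMC = demand: 42.6 + 1.2x = 254.8 - 2.2x → x* = 62.4118.
Between x* and x_m the wedge SMC − demand runs linearly from 0 to MEC(x_m), so the loss is a triangle.
DWL = ½ × 13.7951 × 46.9034 = 323.5185.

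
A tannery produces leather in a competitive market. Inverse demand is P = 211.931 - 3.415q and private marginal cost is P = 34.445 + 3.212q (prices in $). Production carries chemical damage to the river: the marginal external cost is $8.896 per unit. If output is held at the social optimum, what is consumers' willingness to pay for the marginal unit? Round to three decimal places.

P = $125.054

Social marginal cost = private MC + MEC = 43.341 + 3.212q.
Set SMC = demand: 43.341 + 3.212q = 211.931 - 3.415q → q* = 25.4399.
Consumer price on the demand curve at q*: 211.931 − 3.415×25.4399 = 125.0537.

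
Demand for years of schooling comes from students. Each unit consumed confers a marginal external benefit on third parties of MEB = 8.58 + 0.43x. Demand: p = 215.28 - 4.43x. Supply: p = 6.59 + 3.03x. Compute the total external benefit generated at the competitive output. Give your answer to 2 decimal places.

Market equilibrium (private): 6.59 + 3.03x = 215.28 - 4.43x → x_m = 27.9745.
Total external benefit = ∫₀^{x_m} (8.58 + 0.43x) dx = 8.58×27.9745 + ½×0.43×27.9745² = 408.2743.

408.27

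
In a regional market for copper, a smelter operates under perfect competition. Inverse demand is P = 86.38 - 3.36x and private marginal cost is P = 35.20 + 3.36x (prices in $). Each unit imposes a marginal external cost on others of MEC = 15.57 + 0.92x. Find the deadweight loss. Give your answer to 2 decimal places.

Market equilibrium (private): 35.20 + 3.36x = 86.38 - 3.36x → x_m = 7.6161.
Social marginal cost = private MC + MEC = 50.77 + 4.28x.
Set SMC = demand: 50.77 + 4.28x = 86.38 - 3.36x → x* = 4.6610.
The welfare-loss triangle has base |x_m − x*| and height MEC(x_m) (the vertical gap between SMC and demand is zero at x* and MEC at x_m).
DWL = ½ × 2.9551 × 22.5768 = 33.3584.

DWL = $33.36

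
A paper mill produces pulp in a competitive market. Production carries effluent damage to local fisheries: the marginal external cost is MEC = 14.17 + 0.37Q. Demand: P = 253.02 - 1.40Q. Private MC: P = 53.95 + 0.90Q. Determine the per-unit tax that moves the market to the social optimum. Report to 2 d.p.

Social marginal cost = private MC + MEC = 68.12 + 1.27Q.
Set SMC = demand: 68.12 + 1.27Q = 253.02 - 1.40Q → Q* = 69.2509.
The Pigouvian tax equals MEC at Q*: 14.17 + 0.37×69.2509 = 39.7928.

tax = 39.79 per unit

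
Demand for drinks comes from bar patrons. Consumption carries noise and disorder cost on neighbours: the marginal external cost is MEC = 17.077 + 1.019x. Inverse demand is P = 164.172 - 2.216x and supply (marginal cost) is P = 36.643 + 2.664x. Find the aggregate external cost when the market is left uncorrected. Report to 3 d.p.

Market equilibrium (private): 36.643 + 2.664x = 164.172 - 2.216x → x_m = 26.1330.
Total external cost = ∫₀^{x_m} (17.077 + 1.019x) dx = 17.077×26.1330 + ½×1.019×26.1330² = 794.2280.

794.228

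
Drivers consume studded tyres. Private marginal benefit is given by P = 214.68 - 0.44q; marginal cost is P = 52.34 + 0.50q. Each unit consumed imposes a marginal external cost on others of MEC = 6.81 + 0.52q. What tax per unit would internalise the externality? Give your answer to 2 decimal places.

Social marginal benefit = demand − MEC = 207.87 - 0.96q.
Set SMB = MC: 207.87 - 0.96q = 52.34 + 0.50q → q* = 106.5274.
The Pigouvian tax equals MEC at q*: 6.81 + 0.52×106.5274 = 62.2042.

tax = 62.20 per unit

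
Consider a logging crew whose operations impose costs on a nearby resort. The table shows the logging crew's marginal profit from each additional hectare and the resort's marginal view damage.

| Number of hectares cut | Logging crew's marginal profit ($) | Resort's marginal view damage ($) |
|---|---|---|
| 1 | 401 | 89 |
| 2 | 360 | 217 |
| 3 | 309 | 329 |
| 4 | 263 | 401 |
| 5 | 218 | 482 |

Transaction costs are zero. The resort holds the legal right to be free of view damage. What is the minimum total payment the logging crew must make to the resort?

$306

Efficient level: marginal profit ≥ marginal view damage through level 2, so k* = 2.
With the resort holding the right, the logging crew must at least compensate total damage at k*: 89 + 217 = 306.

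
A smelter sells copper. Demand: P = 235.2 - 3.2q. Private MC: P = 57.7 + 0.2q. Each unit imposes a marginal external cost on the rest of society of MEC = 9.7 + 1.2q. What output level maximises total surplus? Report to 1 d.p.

q* = 36.5

Social marginal cost = private MC + MEC = 67.4 + 1.4q.
Set SMC = demand: 67.4 + 1.4q = 235.2 - 3.2q → q* = 36.4783.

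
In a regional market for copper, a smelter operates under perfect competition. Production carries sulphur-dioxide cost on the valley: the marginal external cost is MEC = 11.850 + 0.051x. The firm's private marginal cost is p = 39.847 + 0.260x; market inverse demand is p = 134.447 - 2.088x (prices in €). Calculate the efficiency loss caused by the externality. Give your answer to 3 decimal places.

Market equilibrium (private): 39.847 + 0.260x = 134.447 - 2.088x → x_m = 40.2896.
Social marginal cost = private MC + MEC = 51.697 + 0.311x.
Set SMC = demand: 51.697 + 0.311x = 134.447 - 2.088x → x* = 34.4935.
The loss is the area between SMC and demand from x* to x_m; with linear curves that's a triangle of height MEC(x_m).
DWL = ½ × 5.7961 × 13.9048 = 40.2968.

DWL = €40.297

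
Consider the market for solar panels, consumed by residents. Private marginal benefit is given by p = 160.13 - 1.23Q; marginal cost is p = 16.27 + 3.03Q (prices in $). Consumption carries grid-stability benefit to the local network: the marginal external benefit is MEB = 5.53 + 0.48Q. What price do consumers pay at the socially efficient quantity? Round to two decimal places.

Social marginal benefit = demand + MEB = 165.66 - 0.75Q.
Set SMB = MC: 165.66 - 0.75Q = 16.27 + 3.03Q → Q* = 39.5212.
Consumer price on the demand curve at Q*: 160.13 − 1.23×39.5212 = 111.5189.

P = $111.52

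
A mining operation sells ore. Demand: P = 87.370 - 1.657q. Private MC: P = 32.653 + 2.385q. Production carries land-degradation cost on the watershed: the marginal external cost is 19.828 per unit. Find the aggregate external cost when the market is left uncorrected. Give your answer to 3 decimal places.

Market equilibrium (private): 32.653 + 2.385q = 87.370 - 1.657q → q_m = 13.5371.
Total external cost = MEC × q_m = 19.828 × 13.5371 = 268.4136.

268.414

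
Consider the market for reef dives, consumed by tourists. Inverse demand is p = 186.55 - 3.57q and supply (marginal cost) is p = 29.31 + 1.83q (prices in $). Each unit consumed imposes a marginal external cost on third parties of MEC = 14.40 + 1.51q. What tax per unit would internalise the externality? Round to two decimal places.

tax = $45.61 per unit

Social marginal benefit = demand − MEC = 172.15 - 5.08q.
Set SMB = MC: 172.15 - 5.08q = 29.31 + 1.83q → q* = 20.6715.
The Pigouvian tax equals MEC at q*: 14.40 + 1.51×20.6715 = 45.6140.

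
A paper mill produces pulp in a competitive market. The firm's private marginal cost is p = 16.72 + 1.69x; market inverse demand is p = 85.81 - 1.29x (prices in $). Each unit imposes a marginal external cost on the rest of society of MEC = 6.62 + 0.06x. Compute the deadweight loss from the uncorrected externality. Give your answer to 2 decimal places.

Market equilibrium (private): 16.72 + 1.69x = 85.81 - 1.29x → x_m = 23.1846.
Social marginal cost = private MC + MEC = 23.34 + 1.75x.
Set SMC = demand: 23.34 + 1.75x = 85.81 - 1.29x → x* = 20.5493.
The welfare-loss triangle has base |x_m − x*| and height MEC(x_m) (the vertical gap between SMC and demand is zero at x* and MEC at x_m).
DWL = ½ × 2.6353 × 8.0111 = 10.5558.

DWL = $10.56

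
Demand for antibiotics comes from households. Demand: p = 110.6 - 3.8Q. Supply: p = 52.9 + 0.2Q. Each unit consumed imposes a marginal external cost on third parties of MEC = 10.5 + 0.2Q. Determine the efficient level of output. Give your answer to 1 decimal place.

Q* = 11.2

Social marginal benefit = demand − MEC = 100.1 - 4.0Q.
Set SMB = MC: 100.1 - 4.0Q = 52.9 + 0.2Q → Q* = 11.2381.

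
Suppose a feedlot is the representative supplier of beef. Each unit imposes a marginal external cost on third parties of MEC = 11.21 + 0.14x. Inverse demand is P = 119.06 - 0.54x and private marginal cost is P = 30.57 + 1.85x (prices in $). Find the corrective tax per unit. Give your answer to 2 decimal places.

tax = $15.49 per unit

Social marginal cost = private MC + MEC = 41.78 + 1.99x.
Set SMC = demand: 41.78 + 1.99x = 119.06 - 0.54x → x* = 30.5455.
The Pigouvian tax equals MEC at x*: 11.21 + 0.14×30.5455 = 15.4864.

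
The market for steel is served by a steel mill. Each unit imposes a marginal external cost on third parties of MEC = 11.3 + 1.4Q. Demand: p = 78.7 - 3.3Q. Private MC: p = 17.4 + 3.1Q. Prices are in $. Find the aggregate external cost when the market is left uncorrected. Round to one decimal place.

Market equilibrium (private): 17.4 + 3.1Q = 78.7 - 3.3Q → Q_m = 9.5781.
Total external cost = ∫₀^{Q_m} (11.3 + 1.4Q) dQ = 11.3×9.5781 + ½×1.4×9.5781² = 172.4505.

$172.5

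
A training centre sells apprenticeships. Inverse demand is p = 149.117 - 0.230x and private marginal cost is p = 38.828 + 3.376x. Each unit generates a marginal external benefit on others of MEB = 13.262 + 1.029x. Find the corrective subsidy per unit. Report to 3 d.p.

subsidy = 62.596 per unit

Social marginal cost = private MC − MEB = 25.566 + 2.347x.
Set SMC = demand: 25.566 + 2.347x = 149.117 - 0.230x → x* = 47.9437.
The Pigouvian subsidy equals MEB at x*: 13.262 + 1.029×47.9437 = 62.5961.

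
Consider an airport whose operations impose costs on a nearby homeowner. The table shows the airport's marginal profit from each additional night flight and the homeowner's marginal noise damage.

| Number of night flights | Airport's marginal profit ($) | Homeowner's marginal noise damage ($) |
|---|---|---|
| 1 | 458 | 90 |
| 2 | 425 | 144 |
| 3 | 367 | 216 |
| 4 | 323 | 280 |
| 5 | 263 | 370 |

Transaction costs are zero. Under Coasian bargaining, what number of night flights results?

4

Bargaining reaches the level where marginal profit last exceeds marginal noise damage.
That holds through level 4 (323 ≥ 280) but not at 5 (263 < 370).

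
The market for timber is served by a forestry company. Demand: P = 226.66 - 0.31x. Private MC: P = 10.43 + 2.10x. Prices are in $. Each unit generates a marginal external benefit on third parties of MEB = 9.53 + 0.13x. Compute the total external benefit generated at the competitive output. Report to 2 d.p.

$1378.30

Market equilibrium (private): 10.43 + 2.10x = 226.66 - 0.31x → x_m = 89.7220.
Total external benefit = ∫₀^{x_m} (9.53 + 0.13x) dx = 9.53×89.7220 + ½×0.13×89.7220² = 1378.3031.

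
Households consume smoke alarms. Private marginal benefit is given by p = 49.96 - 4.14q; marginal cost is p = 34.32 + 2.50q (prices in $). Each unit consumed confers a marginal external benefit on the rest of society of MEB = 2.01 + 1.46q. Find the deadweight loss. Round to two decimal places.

DWL = $2.87

Market equilibrium (private): 34.32 + 2.50q = 49.96 - 4.14q → q_m = 2.3554.
Social marginal benefit = demand + MEB = 51.97 - 2.68q.
Set SMB = MC: 51.97 - 2.68q = 34.32 + 2.50q → q* = 3.4073.
The loss is the area between SMB and MC from q* to q_m; with linear curves that's a triangle of height MEB(q_m).
DWL = ½ × 1.0519 × 5.4489 = 2.8658.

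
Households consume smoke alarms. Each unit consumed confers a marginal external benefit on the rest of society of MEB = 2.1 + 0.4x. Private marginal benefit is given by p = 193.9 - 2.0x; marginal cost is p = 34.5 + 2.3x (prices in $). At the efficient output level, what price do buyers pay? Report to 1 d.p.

Social marginal benefit = demand + MEB = 196.0 - 1.6x.
Set SMB = MC: 196.0 - 1.6x = 34.5 + 2.3x → x* = 41.4103.
Consumer price on the demand curve at x*: 193.9 − 2.0×41.4103 = 111.0794.

P = $111.1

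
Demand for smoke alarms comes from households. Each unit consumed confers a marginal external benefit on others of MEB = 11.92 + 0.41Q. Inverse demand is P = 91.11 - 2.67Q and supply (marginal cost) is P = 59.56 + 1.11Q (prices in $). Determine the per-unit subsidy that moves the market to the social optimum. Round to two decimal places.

Social marginal benefit = demand + MEB = 103.03 - 2.26Q.
Set SMB = MC: 103.03 - 2.26Q = 59.56 + 1.11Q → Q* = 12.8991.
The Pigouvian subsidy equals MEB at Q*: 11.92 + 0.41×12.8991 = 17.2086.

subsidy = $17.21 per unit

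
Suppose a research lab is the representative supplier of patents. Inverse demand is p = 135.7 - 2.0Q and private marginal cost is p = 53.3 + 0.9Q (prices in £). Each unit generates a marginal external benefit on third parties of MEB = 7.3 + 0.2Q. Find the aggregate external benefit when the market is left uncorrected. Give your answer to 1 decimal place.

£288.2

Market equilibrium (private): 53.3 + 0.9Q = 135.7 - 2.0Q → Q_m = 28.4138.
Total external benefit = ∫₀^{Q_m} (7.3 + 0.2Q) dQ = 7.3×28.4138 + ½×0.2×28.4138² = 288.1551.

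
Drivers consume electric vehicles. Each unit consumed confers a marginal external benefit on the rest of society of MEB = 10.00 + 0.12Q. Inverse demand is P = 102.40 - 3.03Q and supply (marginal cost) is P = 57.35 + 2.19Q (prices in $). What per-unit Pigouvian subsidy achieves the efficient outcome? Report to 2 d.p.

subsidy = $11.30 per unit

Social marginal benefit = demand + MEB = 112.40 - 2.91Q.
Set SMB = MC: 112.40 - 2.91Q = 57.35 + 2.19Q → Q* = 10.7941.
The Pigouvian subsidy equals MEB at Q*: 10.00 + 0.12×10.7941 = 11.2953.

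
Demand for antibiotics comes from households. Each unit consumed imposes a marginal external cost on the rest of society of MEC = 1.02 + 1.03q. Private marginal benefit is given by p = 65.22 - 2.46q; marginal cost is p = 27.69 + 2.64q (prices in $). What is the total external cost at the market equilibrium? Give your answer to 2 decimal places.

Market equilibrium (private): 27.69 + 2.64q = 65.22 - 2.46q → q_m = 7.3588.
Total external cost = ∫₀^{q_m} (1.02 + 1.03q) dq = 1.02×7.3588 + ½×1.03×7.3588² = 35.3942.

$35.39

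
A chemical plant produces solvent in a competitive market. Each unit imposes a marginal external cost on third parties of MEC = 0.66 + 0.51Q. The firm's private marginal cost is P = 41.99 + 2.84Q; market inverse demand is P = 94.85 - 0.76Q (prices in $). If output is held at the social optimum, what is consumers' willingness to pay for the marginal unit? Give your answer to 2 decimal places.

P = $85.20

Social marginal cost = private MC + MEC = 42.65 + 3.35Q.
Set SMC = demand: 42.65 + 3.35Q = 94.85 - 0.76Q → Q* = 12.7007.
Consumer price on the demand curve at Q*: 94.85 − 0.76×12.7007 = 85.1975.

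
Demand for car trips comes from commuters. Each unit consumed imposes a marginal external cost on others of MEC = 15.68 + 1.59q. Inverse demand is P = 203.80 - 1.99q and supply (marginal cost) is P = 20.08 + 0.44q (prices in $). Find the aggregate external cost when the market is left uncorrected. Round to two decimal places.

Market equilibrium (private): 20.08 + 0.44q = 203.80 - 1.99q → q_m = 75.6049.
Total external cost = ∫₀^{q_m} (15.68 + 1.59q) dq = 15.68×75.6049 + ½×1.59×75.6049² = 5729.7851.

$5729.79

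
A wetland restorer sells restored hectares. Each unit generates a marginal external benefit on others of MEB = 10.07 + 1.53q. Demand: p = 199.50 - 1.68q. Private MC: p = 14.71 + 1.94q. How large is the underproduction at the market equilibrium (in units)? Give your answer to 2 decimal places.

42.19 units

Market equilibrium (private): 14.71 + 1.94q = 199.50 - 1.68q → q_m = 51.0470.
Social marginal cost = private MC − MEB = 4.64 + 0.41q.
Set SMC = demand: 4.64 + 0.41q = 199.50 - 1.68q → q* = 93.2344.
Gap = |51.0470 − 93.2344| = 42.1874.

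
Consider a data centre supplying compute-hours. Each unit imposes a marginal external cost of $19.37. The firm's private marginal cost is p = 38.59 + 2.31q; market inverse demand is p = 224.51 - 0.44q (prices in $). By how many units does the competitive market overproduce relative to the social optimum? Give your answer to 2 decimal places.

Market equilibrium (private): 38.59 + 2.31q = 224.51 - 0.44q → q_m = 67.6073.
Social marginal cost = private MC + MEC = 57.96 + 2.31q.
Set SMC = demand: 57.96 + 2.31q = 224.51 - 0.44q → q* = 60.5636.
Gap = |67.6073 − 60.5636| = 7.0437.

7.04 units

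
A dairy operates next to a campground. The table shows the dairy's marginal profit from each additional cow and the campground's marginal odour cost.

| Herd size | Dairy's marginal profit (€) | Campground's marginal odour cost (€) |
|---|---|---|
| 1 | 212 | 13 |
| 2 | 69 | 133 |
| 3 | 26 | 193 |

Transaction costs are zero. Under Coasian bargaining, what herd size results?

1

Bargaining reaches the level where marginal profit last exceeds marginal odour cost.
That holds through level 1 (212 ≥ 13) but not at 2 (69 < 133).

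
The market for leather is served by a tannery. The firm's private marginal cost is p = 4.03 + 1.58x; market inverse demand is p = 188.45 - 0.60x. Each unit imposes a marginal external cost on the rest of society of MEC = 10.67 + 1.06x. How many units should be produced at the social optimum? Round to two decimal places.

Social marginal cost = private MC + MEC = 14.70 + 2.64x.
Set SMC = demand: 14.70 + 2.64x = 188.45 - 0.60x → x* = 53.6265.

x* = 53.63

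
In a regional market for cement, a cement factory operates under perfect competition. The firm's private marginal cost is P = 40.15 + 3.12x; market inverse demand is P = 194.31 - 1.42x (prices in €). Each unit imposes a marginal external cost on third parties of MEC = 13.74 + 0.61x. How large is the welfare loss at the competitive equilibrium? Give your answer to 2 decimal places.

DWL = €115.24

Market equilibrium (private): 40.15 + 3.12x = 194.31 - 1.42x → x_m = 33.9559.
Social marginal cost = private MC + MEC = 53.89 + 3.73x.
Set SMC = demand: 53.89 + 3.73x = 194.31 - 1.42x → x* = 27.2660.
The loss is the area between SMC and demand from x* to x_m; with linear curves that's a triangle of height MEC(x_m).
DWL = ½ × 6.6899 × 34.4531 = 115.2439.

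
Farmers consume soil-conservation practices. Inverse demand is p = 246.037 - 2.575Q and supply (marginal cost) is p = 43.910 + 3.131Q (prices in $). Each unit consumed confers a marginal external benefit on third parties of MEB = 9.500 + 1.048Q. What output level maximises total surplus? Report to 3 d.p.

Social marginal benefit = demand + MEB = 255.537 - 1.527Q.
Set SMB = MC: 255.537 - 1.527Q = 43.910 + 3.131Q → Q* = 45.4330.

Q* = 45.433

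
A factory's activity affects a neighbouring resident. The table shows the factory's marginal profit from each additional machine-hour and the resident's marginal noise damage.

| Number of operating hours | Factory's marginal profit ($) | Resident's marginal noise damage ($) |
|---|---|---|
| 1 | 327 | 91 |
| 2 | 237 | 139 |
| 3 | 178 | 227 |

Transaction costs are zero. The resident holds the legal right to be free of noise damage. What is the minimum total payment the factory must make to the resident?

Efficient level: marginal profit ≥ marginal noise damage through level 2, so k* = 2.
With the resident holding the right, the factory must at least compensate total damage at k*: 91 + 139 = 230.

$230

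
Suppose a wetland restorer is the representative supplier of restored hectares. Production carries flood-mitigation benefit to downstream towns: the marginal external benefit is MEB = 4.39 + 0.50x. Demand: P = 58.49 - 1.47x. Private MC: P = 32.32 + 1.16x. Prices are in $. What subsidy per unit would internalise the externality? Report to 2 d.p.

Social marginal cost = private MC − MEB = 27.93 + 0.66x.
Set SMC = demand: 27.93 + 0.66x = 58.49 - 1.47x → x* = 14.3474.
The Pigouvian subsidy equals MEB at x*: 4.39 + 0.50×14.3474 = 11.5637.

subsidy = $11.56 per unit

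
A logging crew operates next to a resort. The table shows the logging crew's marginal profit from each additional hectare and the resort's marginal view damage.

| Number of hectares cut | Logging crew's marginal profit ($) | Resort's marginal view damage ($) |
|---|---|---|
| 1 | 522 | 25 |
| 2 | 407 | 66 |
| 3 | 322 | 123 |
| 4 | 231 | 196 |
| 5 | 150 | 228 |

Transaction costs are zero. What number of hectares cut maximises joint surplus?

4

Bargaining reaches the level where marginal profit last exceeds marginal view damage.
That holds through level 4 (231 ≥ 196) but not at 5 (150 < 228).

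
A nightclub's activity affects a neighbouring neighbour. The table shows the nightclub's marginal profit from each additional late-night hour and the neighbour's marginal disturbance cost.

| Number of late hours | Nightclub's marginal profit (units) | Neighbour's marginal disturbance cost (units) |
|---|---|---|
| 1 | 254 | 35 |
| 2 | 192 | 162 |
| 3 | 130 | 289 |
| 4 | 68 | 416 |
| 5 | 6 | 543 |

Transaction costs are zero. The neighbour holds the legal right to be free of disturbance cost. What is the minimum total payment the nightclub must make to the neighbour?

197

Efficient level: marginal profit ≥ marginal disturbance cost through level 2, so k* = 2.
With the neighbour holding the right, the nightclub must at least compensate total damage at k*: 35 + 162 = 197.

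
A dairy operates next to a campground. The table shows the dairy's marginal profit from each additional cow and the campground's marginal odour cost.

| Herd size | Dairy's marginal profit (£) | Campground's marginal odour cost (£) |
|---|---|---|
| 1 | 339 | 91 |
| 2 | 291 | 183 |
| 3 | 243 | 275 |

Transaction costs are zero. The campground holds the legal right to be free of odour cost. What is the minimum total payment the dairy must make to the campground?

Efficient level: marginal profit ≥ marginal odour cost through level 2, so k* = 2.
With the campground holding the right, the dairy must at least compensate total damage at k*: 91 + 183 = 274.

£274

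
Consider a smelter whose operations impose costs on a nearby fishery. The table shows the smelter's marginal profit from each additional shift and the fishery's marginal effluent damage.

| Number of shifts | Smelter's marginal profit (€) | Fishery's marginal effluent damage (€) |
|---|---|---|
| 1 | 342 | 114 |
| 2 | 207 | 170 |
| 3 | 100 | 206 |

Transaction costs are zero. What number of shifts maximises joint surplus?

Bargaining reaches the level where marginal profit last exceeds marginal effluent damage.
That holds through level 2 (207 ≥ 170) but not at 3 (100 < 206).

2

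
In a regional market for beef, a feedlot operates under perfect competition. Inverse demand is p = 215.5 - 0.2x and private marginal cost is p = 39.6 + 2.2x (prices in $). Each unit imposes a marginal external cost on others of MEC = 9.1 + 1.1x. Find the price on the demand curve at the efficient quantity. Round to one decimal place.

Social marginal cost = private MC + MEC = 48.7 + 3.3x.
Set SMC = demand: 48.7 + 3.3x = 215.5 - 0.2x → x* = 47.6571.
Consumer price on the demand curve at x*: 215.5 − 0.2×47.6571 = 205.9686.

P = $206.0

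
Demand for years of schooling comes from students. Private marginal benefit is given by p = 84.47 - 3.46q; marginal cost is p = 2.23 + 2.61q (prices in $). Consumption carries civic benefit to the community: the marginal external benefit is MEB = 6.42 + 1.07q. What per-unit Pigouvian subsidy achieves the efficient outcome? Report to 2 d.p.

subsidy = $25.39 per unit

Social marginal benefit = demand + MEB = 90.89 - 2.39q.
Set SMB = MC: 90.89 - 2.39q = 2.23 + 2.61q → q* = 17.7320.
The Pigouvian subsidy equals MEB at q*: 6.42 + 1.07×17.7320 = 25.3932.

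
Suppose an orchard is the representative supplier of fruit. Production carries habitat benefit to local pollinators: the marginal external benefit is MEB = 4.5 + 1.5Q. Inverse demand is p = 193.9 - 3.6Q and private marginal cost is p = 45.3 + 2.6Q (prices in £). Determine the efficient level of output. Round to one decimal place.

Social marginal cost = private MC − MEB = 40.8 + 1.1Q.
Set SMC = demand: 40.8 + 1.1Q = 193.9 - 3.6Q → Q* = 32.5745.

Q* = 32.6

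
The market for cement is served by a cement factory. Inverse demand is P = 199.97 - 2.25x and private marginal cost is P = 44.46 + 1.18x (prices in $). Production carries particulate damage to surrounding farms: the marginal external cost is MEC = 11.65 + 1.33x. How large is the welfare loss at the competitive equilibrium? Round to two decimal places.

Market equilibrium (private): 44.46 + 1.18x = 199.97 - 2.25x → x_m = 45.3382.
Social marginal cost = private MC + MEC = 56.11 + 2.51x.
Set SMC = demand: 56.11 + 2.51x = 199.97 - 2.25x → x* = 30.2227.
The welfare-loss triangle has base |x_m − x*| and height MEC(x_m) (the vertical gap between SMC and demand is zero at x* and MEC at x_m).
DWL = ½ × 15.1155 × 71.9498 = 543.7786.

DWL = $543.78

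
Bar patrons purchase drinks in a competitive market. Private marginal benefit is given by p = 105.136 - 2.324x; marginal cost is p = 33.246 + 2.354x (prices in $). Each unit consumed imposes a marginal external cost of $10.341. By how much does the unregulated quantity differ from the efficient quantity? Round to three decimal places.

Market equilibrium (private): 33.246 + 2.354x = 105.136 - 2.324x → x_m = 15.3677.
Social marginal benefit = demand − MEC = 94.795 - 2.324x.
Set SMB = MC: 94.795 - 2.324x = 33.246 + 2.354x → x* = 13.1571.
Gap = |15.3677 − 13.1571| = 2.2106.

2.211 units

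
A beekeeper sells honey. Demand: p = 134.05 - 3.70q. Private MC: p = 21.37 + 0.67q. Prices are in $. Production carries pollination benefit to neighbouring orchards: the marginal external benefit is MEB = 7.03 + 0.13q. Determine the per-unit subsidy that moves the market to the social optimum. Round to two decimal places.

subsidy = $10.70 per unit

Social marginal cost = private MC − MEB = 14.34 + 0.54q.
Set SMC = demand: 14.34 + 0.54q = 134.05 - 3.70q → q* = 28.2335.
The Pigouvian subsidy equals MEB at q*: 7.03 + 0.13×28.2335 = 10.7004.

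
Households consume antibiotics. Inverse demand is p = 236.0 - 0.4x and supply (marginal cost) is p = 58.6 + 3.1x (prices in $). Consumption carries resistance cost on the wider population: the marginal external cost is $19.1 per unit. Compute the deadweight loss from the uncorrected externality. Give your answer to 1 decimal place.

Market equilibrium (private): 58.6 + 3.1x = 236.0 - 0.4x → x_m = 50.6857.
Social marginal benefit = demand − MEC = 216.9 - 0.4x.
Set SMB = MC: 216.9 - 0.4x = 58.6 + 3.1x → x* = 45.2286.
The welfare-loss triangle has base |x_m − x*| and height MEC(x_m) (the vertical gap between SMB and MC is zero at x* and MEC at x_m).
DWL = ½ × 5.4571 × 19.1000 = 52.1153.

DWL = $52.1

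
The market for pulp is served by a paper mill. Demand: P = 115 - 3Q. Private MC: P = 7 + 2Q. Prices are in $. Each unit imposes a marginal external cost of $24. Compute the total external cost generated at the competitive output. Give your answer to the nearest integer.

$518

Market equilibrium (private): 7 + 2Q = 115 - 3Q → Q_m = 21.6000.
Total external cost = MEC × Q_m = 24 × 21.6000 = 518.4000.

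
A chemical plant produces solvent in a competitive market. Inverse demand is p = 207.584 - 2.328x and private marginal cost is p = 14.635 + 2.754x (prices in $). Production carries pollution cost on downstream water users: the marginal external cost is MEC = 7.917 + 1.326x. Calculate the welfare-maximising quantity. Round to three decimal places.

Social marginal cost = private MC + MEC = 22.552 + 4.080x.
Set SMC = demand: 22.552 + 4.080x = 207.584 - 2.328x → x* = 28.8752.

x* = 28.875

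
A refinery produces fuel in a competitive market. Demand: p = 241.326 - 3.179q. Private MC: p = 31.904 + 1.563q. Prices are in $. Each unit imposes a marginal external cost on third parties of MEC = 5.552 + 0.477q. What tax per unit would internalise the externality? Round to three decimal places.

Social marginal cost = private MC + MEC = 37.456 + 2.040q.
Set SMC = demand: 37.456 + 2.040q = 241.326 - 3.179q → q* = 39.0630.
The Pigouvian tax equals MEC at q*: 5.552 + 0.477×39.0630 = 24.1851.

tax = $24.185 per unit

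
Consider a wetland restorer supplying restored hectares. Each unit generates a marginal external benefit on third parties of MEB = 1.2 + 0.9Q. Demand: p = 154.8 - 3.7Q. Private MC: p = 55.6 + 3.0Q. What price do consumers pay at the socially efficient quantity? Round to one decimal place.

Social marginal cost = private MC − MEB = 54.4 + 2.1Q.
Set SMC = demand: 54.4 + 2.1Q = 154.8 - 3.7Q → Q* = 17.3103.
Consumer price on the demand curve at Q*: 154.8 − 3.7×17.3103 = 90.7519.

P = 90.8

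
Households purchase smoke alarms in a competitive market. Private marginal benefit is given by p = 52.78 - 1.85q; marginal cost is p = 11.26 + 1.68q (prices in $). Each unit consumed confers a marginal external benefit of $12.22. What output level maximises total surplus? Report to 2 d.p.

Social marginal benefit = demand + MEB = 65.00 - 1.85q.
Set SMB = MC: 65.00 - 1.85q = 11.26 + 1.68q → q* = 15.2238.

q* = 15.22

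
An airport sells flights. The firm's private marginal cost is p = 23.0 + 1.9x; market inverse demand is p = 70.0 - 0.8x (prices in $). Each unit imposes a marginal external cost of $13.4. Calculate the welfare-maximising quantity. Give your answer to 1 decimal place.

Social marginal cost = private MC + MEC = 36.4 + 1.9x.
Set SMC = demand: 36.4 + 1.9x = 70.0 - 0.8x → x* = 12.4444.

x* = 12.4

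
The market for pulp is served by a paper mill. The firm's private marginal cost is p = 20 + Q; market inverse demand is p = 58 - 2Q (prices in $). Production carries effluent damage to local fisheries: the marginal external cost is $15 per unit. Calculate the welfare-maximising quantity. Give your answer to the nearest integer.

Q* = 8

Social marginal cost = private MC + MEC = 35 + Q.
Set SMC = demand: 35 + Q = 58 - 2Q → Q* = 7.6667.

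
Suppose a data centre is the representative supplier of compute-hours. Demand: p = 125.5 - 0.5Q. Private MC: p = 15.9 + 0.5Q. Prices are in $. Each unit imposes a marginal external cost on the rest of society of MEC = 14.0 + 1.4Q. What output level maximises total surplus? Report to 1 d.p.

Social marginal cost = private MC + MEC = 29.9 + 1.9Q.
Set SMC = demand: 29.9 + 1.9Q = 125.5 - 0.5Q → Q* = 39.8333.

Q* = 39.8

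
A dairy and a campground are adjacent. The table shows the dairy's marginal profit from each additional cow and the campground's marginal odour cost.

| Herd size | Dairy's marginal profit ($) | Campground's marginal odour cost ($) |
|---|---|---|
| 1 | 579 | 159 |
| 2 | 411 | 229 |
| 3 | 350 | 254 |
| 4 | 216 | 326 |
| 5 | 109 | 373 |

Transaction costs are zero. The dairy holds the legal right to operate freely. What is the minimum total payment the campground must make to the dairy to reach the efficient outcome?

Left alone the dairy would choose level 5 (marginal profit stays positive).
Efficient level: k* = 3 (marginal profit ≥ marginal odour cost through 3).
The campground must at least cover the dairy's forgone profit from cutting 5→3: 216 + 109 = 325.

$325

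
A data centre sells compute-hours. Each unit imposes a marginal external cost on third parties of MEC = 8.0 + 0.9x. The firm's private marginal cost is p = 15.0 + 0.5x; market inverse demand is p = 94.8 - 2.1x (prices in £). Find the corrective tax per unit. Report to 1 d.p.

tax = £26.5 per unit

Social marginal cost = private MC + MEC = 23.0 + 1.4x.
Set SMC = demand: 23.0 + 1.4x = 94.8 - 2.1x → x* = 20.5143.
The Pigouvian tax equals MEC at x*: 8.0 + 0.9×20.5143 = 26.4629.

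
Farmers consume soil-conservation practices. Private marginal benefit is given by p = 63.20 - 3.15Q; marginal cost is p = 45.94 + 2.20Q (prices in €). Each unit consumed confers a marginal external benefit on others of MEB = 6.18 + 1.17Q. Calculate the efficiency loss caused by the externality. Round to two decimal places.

Market equilibrium (private): 45.94 + 2.20Q = 63.20 - 3.15Q → Q_m = 3.2262.
Social marginal benefit = demand + MEB = 69.38 - 1.98Q.
Set SMB = MC: 69.38 - 1.98Q = 45.94 + 2.20Q → Q* = 5.6077.
The welfare-loss triangle has base |Q_m − Q*| and height MEB(Q_m) (the vertical gap between SMB and MC is zero at Q* and MEB at Q_m).
DWL = ½ × 2.3815 × 9.9546 = 11.8534.

DWL = €11.85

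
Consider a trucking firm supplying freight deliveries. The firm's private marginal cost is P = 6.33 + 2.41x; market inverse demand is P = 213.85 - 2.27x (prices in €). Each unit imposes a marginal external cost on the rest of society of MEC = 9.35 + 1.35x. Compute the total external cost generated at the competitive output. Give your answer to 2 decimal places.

€1741.78

Market equilibrium (private): 6.33 + 2.41x = 213.85 - 2.27x → x_m = 44.3419.
Total external cost = ∫₀^{x_m} (9.35 + 1.35x) dx = 9.35×44.3419 + ½×1.35×44.3419² = 1741.7845.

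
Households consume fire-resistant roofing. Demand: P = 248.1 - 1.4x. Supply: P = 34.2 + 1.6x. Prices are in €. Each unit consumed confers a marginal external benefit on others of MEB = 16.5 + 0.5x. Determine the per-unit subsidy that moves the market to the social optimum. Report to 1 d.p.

subsidy = €62.6 per unit

Social marginal benefit = demand + MEB = 264.6 - 0.9x.
Set SMB = MC: 264.6 - 0.9x = 34.2 + 1.6x → x* = 92.1600.
The Pigouvian subsidy equals MEB at x*: 16.5 + 0.5×92.1600 = 62.5800.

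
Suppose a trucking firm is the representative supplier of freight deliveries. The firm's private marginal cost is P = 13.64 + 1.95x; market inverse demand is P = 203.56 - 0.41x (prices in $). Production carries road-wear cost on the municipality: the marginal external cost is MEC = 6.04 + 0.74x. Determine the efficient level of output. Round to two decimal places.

Social marginal cost = private MC + MEC = 19.68 + 2.69x.
Set SMC = demand: 19.68 + 2.69x = 203.56 - 0.41x → x* = 59.3161.

x* = 59.32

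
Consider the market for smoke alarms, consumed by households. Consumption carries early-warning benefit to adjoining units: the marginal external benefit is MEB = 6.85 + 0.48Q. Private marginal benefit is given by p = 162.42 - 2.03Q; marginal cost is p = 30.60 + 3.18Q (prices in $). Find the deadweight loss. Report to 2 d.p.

Market equilibrium (private): 30.60 + 3.18Q = 162.42 - 2.03Q → Q_m = 25.3013.
Social marginal benefit = demand + MEB = 169.27 - 1.55Q.
Set SMB = MC: 169.27 - 1.55Q = 30.60 + 3.18Q → Q* = 29.3171.
Height of the DWL triangle at Q_m is SMB(Q_m) − MC(Q_m) = MEB(Q_m) = 18.9946.
DWL = ½ × 4.0158 × 18.9946 = 38.1393.

DWL = $38.14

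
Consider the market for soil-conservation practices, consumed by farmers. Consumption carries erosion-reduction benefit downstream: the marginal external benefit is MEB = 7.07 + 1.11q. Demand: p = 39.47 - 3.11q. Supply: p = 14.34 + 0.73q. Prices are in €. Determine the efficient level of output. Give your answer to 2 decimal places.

q* = 11.79

Social marginal benefit = demand + MEB = 46.54 - 2.00q.
Set SMB = MC: 46.54 - 2.00q = 14.34 + 0.73q → q* = 11.7949.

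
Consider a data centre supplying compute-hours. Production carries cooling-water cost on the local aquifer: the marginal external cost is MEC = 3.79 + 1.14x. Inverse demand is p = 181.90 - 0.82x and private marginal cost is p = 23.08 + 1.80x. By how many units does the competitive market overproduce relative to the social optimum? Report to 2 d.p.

Market equilibrium (private): 23.08 + 1.80x = 181.90 - 0.82x → x_m = 60.6183.
Social marginal cost = private MC + MEC = 26.87 + 2.94x.
Set SMC = demand: 26.87 + 2.94x = 181.90 - 0.82x → x* = 41.2314.
Gap = |60.6183 − 41.2314| = 19.3869.

19.39 units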